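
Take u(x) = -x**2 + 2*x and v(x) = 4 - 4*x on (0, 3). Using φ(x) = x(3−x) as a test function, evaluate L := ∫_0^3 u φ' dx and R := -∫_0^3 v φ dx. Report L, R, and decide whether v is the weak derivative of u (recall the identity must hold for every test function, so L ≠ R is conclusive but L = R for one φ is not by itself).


LHS = 9/2, RHS = 9. No, v is not the weak derivative of u.

u(x) = -x**2 + 2*x, classical derivative u'(x) = 2 - 2*x.
φ(x) = x(3−x), so φ'(x) = 3 - 2*x.
Note φ(0) = φ(3) = 0, so the boundary term u·φ vanishes.
LHS = ∫_0^3 u(x) φ'(x) dx = ∫_0^3 (2*x^3 - 7*x^2 + 6*x) dx. Term by term:
  ∫_0^3 2*x^3 dx = 81/2;  ∫_0^3 -7*x^2 dx = -63;  ∫_0^3 6*x dx = 27.
Sum: 81/2 − 63 + 27 = 9/2.
So LHS = 9/2.
∫_0^3 v(x) φ(x) dx = ∫_0^3 (4*x^3 - 16*x^2 + 12*x) dx. Term by term:
  ∫_0^3 4*x^3 dx = 81;  ∫_0^3 -16*x^2 dx = -144;  ∫_0^3 12*x dx = 54.
Sum: 81 − 144 + 54 = -9.
So RHS = -∫_0^3 v(x) φ(x) dx = 9.
LHS − RHS = -9/2 ≠ 0, so the identity fails.
(For a valid weak derivative the identity must hold for EVERY test function, in particular this one. The failure shows v is NOT the weak derivative of u.)
Correct weak derivative would be u'(x) = 2 - 2*x.


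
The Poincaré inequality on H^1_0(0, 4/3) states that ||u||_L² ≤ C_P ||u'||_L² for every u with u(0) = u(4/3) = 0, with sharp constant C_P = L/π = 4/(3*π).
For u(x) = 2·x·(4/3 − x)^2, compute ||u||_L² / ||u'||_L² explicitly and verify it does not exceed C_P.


||u||_L² / ||u'||_L² = 2*sqrt(14)/21 < C_P = 4/(3*π).

u(x) = 2·x·(4/3 − x)^2, so u'(x) = 6*x^2 - 32*x/3 + 32/9.
u(x) = 2·x·(4/3 − x)^2 vanishes at x = 0 and x = 4/3, so u ∈ H^1_0(0, 4/3). Differentiate via the product rule and integrate the resulting polynomials term by term.
  ∫_0^4/3 u² dx = ∫_0^4/3 (4*x^6 - 64*x^5/3 + 128*x^4/3 - 1024*x^3/27 + 1024*x^2/81) dx. Term by term:
    ∫_0^4/3 4*x^6 dx = 65536/15309;  ∫_0^4/3 -64*x^5/3 dx = -131072/6561;  ∫_0^4/3 128*x^4/3 dx = 131072/3645;
    ∫_0^4/3 -1024*x^3/27 dx = -65536/2187;  ∫_0^4/3 1024*x^2/81 dx = 65536/6561.
  Sum: 65536/15309 − 131072/6561 + 131072/3645 − 65536/2187 + 65536/6561 = 65536/229635.
  ∫_0^4/3 (u')² dx = ∫_0^4/3 (36*x^4 - 128*x^3 + 1408*x^2/9 - 2048*x/27 + 1024/81) dx. Term by term:
    ∫_0^4/3 36*x^4 dx = 4096/135;  ∫_0^4/3 -128*x^3 dx = -8192/81;  ∫_0^4/3 1408*x^2/9 dx = 90112/729;
    ∫_0^4/3 -2048*x/27 dx = -16384/243;  ∫_0^4/3 1024/81 dx = 4096/243.
  Sum: 4096/135 − 8192/81 + 90112/729 − 16384/243 + 4096/243 = 8192/3645.
∫_0^4/3 u² dx = 65536/229635, so ||u||_L² = 256*sqrt(35)/2835.
∫_0^4/3 (u')² dx = 8192/3645, so ||u'||_L² = 64*sqrt(10)/135.
Ratio ||u||_L² / ||u'||_L² = 2*sqrt(14)/21.
Sharp Poincaré constant on H^1_0(0, 4/3) is C_P = L/π = 4/(3*π), achieved by sin(3*π/4·x).
A polynomial bump cannot attain the sharp Poincaré constant (only the first sine eigenfunction does), so the ratio is strictly less than C_P, consistent with ||u||_L² ≤ C_P ||u'||_L².


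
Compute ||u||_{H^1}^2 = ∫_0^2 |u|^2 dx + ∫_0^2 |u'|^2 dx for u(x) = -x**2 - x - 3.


||u||_{H^1}^2 = 1256/15

The H^1 norm (squared) on an interval (0, L) is
  ||u||_{H^1}^2 = ∫_0^L u(x)^2 dx + ∫_0^L u'(x)^2 dx.
Compute u'(x) = -2*x - 1.
Then u(x)^2 = x**4 + 2*x**3 + 7*x**2 + 6*x + 9 and u'(x)^2 = 4*x**2 + 4*x + 1.
Integrate each monomial from 0 to 2 using ∫_0^2 c·x^n dx = c·2^(n+1)/(n+1):
  ∫_0^2 u(x)^2 dx = ∫_0^2 (x^4 + 2*x^3 + 7*x^2 + 6*x + 9) dx. Term by term:
    ∫_0^2 x^4 dx = 32/5;  ∫_0^2 2*x^3 dx = 8;  ∫_0^2 7*x^2 dx = 56/3;
    ∫_0^2 6*x dx = 12;  ∫_0^2 9 dx = 18.
  Sum: 32/5 + 8 + 56/3 + 12 + 18 = 946/15.
  ∫_0^2 u'(x)^2 dx = ∫_0^2 (4*x^2 + 4*x + 1) dx. Term by term:
    ∫_0^2 4*x^2 dx = 32/3;  ∫_0^2 4*x dx = 8;  ∫_0^2 1 dx = 2.
  Sum: 32/3 + 8 + 2 = 62/3.
Adding: ||u||_{H^1}^2 = 946/15 + 62/3 = 1256/15.


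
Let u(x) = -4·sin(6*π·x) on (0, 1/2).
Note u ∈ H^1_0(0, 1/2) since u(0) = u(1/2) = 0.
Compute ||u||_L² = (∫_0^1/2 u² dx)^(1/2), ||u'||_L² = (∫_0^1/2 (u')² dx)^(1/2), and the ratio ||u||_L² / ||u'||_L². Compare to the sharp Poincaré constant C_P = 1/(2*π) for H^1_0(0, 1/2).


||u||_L² / ||u'||_L² = 1/(6*π) < C_P = 1/(2*π).

u(x) = -4·sin(6*π·x), so u'(x) = -24*π*cos(6*π*x).
Writing u(x) = A·sin(kπx/L) with A = -4 and k = 3, use ∫_0^L sin²(kπx/L) dx = L/2 and ∫_0^L cos²(kπx/L) dx = L/2.
u² = 16·sin²(6*π·x) and (u')² = 576*π^2·cos²(6*π·x), and each of sin², cos² integrates to L/2 = 1/4 over (0, 1/2).
∫_0^1/2 u² dx = 4, so ||u||_L² = 2.
∫_0^1/2 (u')² dx = 144*π^2, so ||u'||_L² = 12*π.
Ratio ||u||_L² / ||u'||_L² = 1/(6*π).
Sharp Poincaré constant on H^1_0(0, 1/2) is C_P = L/π = 1/(2*π), achieved by sin(2*π·x).
This is the k = 3 harmonic; the ratio L/(kπ) is strictly less than C_P = L/π, consistent with the sharp inequality ||u||_L² ≤ C_P ||u'||_L².


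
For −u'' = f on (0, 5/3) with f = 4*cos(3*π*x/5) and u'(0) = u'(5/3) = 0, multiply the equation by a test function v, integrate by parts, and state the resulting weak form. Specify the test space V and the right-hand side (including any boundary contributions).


V = H^1(0, 5/3) (no boundary constraint on v; u is determined up to an additive constant); weak form: ∫_0^5/3 u'v' dx = ∫_0^5/3 (4*cos(3*π*x/5)) v dx for all v ∈ V.

Multiply both sides by a test function v and integrate from 0 to 5/3:
  ∫_0^5/3 −u''(x) v(x) dx = ∫_0^5/3 f(x) v(x) dx.
Integrate the LHS by parts once:
  ∫_0^5/3 −u'' v dx = −[u'(x) v(x)]_0^5/3 + ∫_0^5/3 u'(x) v'(x) dx.
Thus ∫_0^5/3 u'(x) v'(x) dx = ∫_0^5/3 f(x) v(x) dx + [u'(x) v(x)]_0^5/3.
Choose V so that boundary terms are either known or forced to vanish.
u has homogeneous Neumann: u'(0) = u'(5/3) = 0. So [u' v]_0^5/3 = 0·v(5/3) − 0·v(0) = 0 for any v; take V = H^1(0, 5/3).
Weak formulation: find u (satisfying any essential BC) such that ∫_0^5/3 u'(x) v'(x) dx = ∫_0^5/3 f v dx for all v ∈ V (homogeneous Neumann, so boundary terms vanish).
Substituting f(x) = 4*cos(3*π*x/5), the right-hand side is ∫_0^5/3 (4*cos(3*π*x/5)) v dx.
Compatibility check (pure Neumann): taking v ≡ 1 ∈ V gives 0 = ∫_0^5/3 f dx + (0) − (0), i.e. ∫_0^5/3 f dx must equal u'(0) − u'(5/3) = 0. Indeed ∫_0^5/3 (4*cos(3*π*x/5)) dx = 0, so the data are compatible. The solution is then unique only up to an additive constant (fix it e.g. by requiring ∫_0^5/3 u dx = 0).


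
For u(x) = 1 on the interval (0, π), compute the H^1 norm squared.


||u||_{H^1(0,π)}^2 = π

u'(x) = 0.
Expand u² and (u')² and integrate term by term on (0, π), using: for integers n ≥ 1, ∫_0^π sin²(nx) dx = ∫_0^π cos²(nx) dx = π/2; for n ≠ n', ∫_0^π sin(nx)sin(n'x) dx = ∫_0^π cos(nx)cos(n'x) dx = 0; and by product-to-sum, ∫_0^π sin(nx)cos(n'x) dx = ½∫_0^π [sin((n+n')x) + sin((n−n')x)] dx, which is 0 when n+n' is even and 2n/(n²−n'²) when n+n' is odd (it need not vanish on (0, π)). For the constant mode: ∫_0^π 1 dx = π, ∫_0^π cos(nx) dx = 0, ∫_0^π sin(nx) dx = (1−(−1)^n)/n.
  u² squared terms: (1)²·∫1 dx = 1·π = π.
  So ∫_0^π u² dx = π.
  u' ≡ 0, so ∫_0^π (u')² dx = 0.
||u||_{H^1}^2 = (π) + (0) = π.


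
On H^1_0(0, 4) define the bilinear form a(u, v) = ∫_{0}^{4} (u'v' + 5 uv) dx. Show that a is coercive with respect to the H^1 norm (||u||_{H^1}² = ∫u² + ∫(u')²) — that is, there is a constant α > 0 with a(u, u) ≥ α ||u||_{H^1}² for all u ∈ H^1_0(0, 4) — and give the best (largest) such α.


α = 1

Coercivity of a(·,·) on H^1_0(0, 4) means a(u, u) ≥ α ||u||_{H^1}² for every u ∈ H^1_0.
The interval has length L = 4, and Poincaré/coercivity depend only on L. Here a(u, u) = ∫(u')² + (5)·∫u².
Here c = 5 ≥ 1, so a(u,u) = ∫(u')² + c∫u² ≥ ∫(u')² + ∫u² = ||u||_{H^1}², i.e. α = 1 works. No larger α is possible: a(u,u) ≥ α||u||_{H^1}² means (1−α)∫(u')² ≥ (α−c)∫u², and for the modes u_n = sin(nπ(x−x₀)/L) (x₀ the left endpoint) one has ∫u_n²/∫(u_n')² = (L/(nπ))² → 0, so a(u_n,u_n)/||u_n||_{H^1}² → 1. Hence the optimal constant is α = 1.
Therefore α = 1.


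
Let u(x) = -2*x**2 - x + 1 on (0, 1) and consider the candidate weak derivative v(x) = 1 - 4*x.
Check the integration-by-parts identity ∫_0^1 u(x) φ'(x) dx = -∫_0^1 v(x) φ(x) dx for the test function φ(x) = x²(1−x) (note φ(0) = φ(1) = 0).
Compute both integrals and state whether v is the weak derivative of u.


LHS = 17/60, RHS = 7/60. No, v is not the weak derivative of u.

u(x) = -2*x**2 - x + 1, classical derivative u'(x) = -4*x - 1.
φ(x) = x²(1−x), so φ'(x) = x*(2 - 3*x).
Note φ(0) = φ(1) = 0, so the boundary term u·φ vanishes.
LHS = ∫_0^1 u(x) φ'(x) dx = ∫_0^1 (6*x^4 - x^3 - 5*x^2 + 2*x) dx. Term by term:
  ∫_0^1 6*x^4 dx = 6/5;  ∫_0^1 -x^3 dx = -1/4;  ∫_0^1 -5*x^2 dx = -5/3;
  ∫_0^1 2*x dx = 1.
Sum: 6/5 − 1/4 − 5/3 + 1 = 17/60.
So LHS = 17/60.
∫_0^1 v(x) φ(x) dx = ∫_0^1 (4*x^4 - 5*x^3 + x^2) dx. Term by term:
  ∫_0^1 4*x^4 dx = 4/5;  ∫_0^1 -5*x^3 dx = -5/4;  ∫_0^1 x^2 dx = 1/3.
Sum: 4/5 − 5/4 + 1/3 = -7/60.
So RHS = -∫_0^1 v(x) φ(x) dx = 7/60.
LHS − RHS = 1/6 ≠ 0, so the identity fails.
(For a valid weak derivative the identity must hold for EVERY test function, in particular this one. The failure shows v is NOT the weak derivative of u.)
Correct weak derivative would be u'(x) = -4*x - 1.


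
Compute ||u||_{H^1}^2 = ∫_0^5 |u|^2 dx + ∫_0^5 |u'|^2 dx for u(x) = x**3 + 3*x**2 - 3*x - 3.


||u||_{H^1}^2 = 254805/7

The H^1 norm (squared) on an interval (0, L) is
  ||u||_{H^1}^2 = ∫_0^L u(x)^2 dx + ∫_0^L u'(x)^2 dx.
Compute u'(x) = 3*x**2 + 6*x - 3.
Then u(x)^2 = x**6 + 6*x**5 + 3*x**4 - 24*x**3 - 9*x**2 + 18*x + 9 and u'(x)^2 = 9*x**4 + 36*x**3 + 18*x**2 - 36*x + 9.
Integrate each monomial from 0 to 5 using ∫_0^5 c·x^n dx = c·5^(n+1)/(n+1):
  ∫_0^5 u(x)^2 dx = ∫_0^5 (x^6 + 6*x^5 + 3*x^4 - 24*x^3 - 9*x^2 + 18*x + 9) dx. Term by term:
    ∫_0^5 x^6 dx = 78125/7;  ∫_0^5 6*x^5 dx = 15625;  ∫_0^5 3*x^4 dx = 1875;
    ∫_0^5 -24*x^3 dx = -3750;  ∫_0^5 -9*x^2 dx = -375;  ∫_0^5 18*x dx = 225;
    ∫_0^5 9 dx = 45.
  Sum: 78125/7 + 15625 + 1875 − 3750 − 375 + 225 + 45 = 173640/7.
  ∫_0^5 u'(x)^2 dx = ∫_0^5 (9*x^4 + 36*x^3 + 18*x^2 - 36*x + 9) dx. Term by term:
    ∫_0^5 9*x^4 dx = 5625;  ∫_0^5 36*x^3 dx = 5625;  ∫_0^5 18*x^2 dx = 750;
    ∫_0^5 -36*x dx = -450;  ∫_0^5 9 dx = 45.
  Sum: 5625 + 5625 + 750 − 450 + 45 = 11595.
Adding: ||u||_{H^1}^2 = 173640/7 + 11595 = 254805/7.


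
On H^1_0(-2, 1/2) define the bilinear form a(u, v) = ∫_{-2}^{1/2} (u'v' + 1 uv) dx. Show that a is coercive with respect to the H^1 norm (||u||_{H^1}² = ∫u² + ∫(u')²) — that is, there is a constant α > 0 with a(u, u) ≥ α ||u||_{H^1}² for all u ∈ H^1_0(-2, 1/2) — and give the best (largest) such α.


α = 1

Coercivity of a(·,·) on H^1_0(-2, 1/2) means a(u, u) ≥ α ||u||_{H^1}² for every u ∈ H^1_0.
The interval has length L = 5/2, and Poincaré/coercivity depend only on L. Here a(u, u) = ∫(u')² + (1)·∫u².
Here c = 1 ≥ 1, so a(u,u) = ∫(u')² + c∫u² ≥ ∫(u')² + ∫u² = ||u||_{H^1}², i.e. α = 1 works. No larger α is possible: a(u,u) ≥ α||u||_{H^1}² means (1−α)∫(u')² ≥ (α−c)∫u², and for the modes u_n = sin(nπ(x−x₀)/L) (x₀ the left endpoint) one has ∫u_n²/∫(u_n')² = (L/(nπ))² → 0, so a(u_n,u_n)/||u_n||_{H^1}² → 1. Hence the optimal constant is α = 1.
Therefore α = 1.


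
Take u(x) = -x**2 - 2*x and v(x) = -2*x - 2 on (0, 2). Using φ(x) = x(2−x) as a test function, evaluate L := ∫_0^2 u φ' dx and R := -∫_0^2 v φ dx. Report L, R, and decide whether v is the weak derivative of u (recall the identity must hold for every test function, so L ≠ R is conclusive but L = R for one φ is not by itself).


LHS = 16/3, RHS = 16/3. Yes, v = u' weakly.

u(x) = -x**2 - 2*x, classical derivative u'(x) = -2*x - 2.
φ(x) = x(2−x), so φ'(x) = 2 - 2*x.
Note φ(0) = φ(2) = 0, so the boundary term u·φ vanishes.
LHS = ∫_0^2 u(x) φ'(x) dx = ∫_0^2 (2*x^3 + 2*x^2 - 4*x) dx. Term by term:
  ∫_0^2 2*x^3 dx = 8;  ∫_0^2 2*x^2 dx = 16/3;  ∫_0^2 -4*x dx = -8.
Sum: 8 + 16/3 − 8 = 16/3.
So LHS = 16/3.
∫_0^2 v(x) φ(x) dx = ∫_0^2 (2*x^3 - 2*x^2 - 4*x) dx. Term by term:
  ∫_0^2 2*x^3 dx = 8;  ∫_0^2 -2*x^2 dx = -16/3;  ∫_0^2 -4*x dx = -8.
Sum: 8 − 16/3 − 8 = -16/3.
So RHS = -∫_0^2 v(x) φ(x) dx = 16/3.
LHS = RHS, so the identity holds for this test φ.
Moreover u is smooth here and v(x) = u'(x) = -2*x - 2 pointwise, so the identity holds for every test function. Hence v is the weak derivative of u.


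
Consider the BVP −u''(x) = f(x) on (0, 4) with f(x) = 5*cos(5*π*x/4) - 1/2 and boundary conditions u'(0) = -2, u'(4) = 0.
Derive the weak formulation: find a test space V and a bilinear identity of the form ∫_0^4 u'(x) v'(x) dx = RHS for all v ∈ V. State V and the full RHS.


V = H^1(0, 4) (v unrestricted at boundary; u is determined up to an additive constant); weak form: ∫_0^4 u'v' dx = ∫_0^4 (5*cos(5*π*x/4) - 1/2) v dx + 2·v(0) for all v ∈ V.

Multiply both sides by a test function v and integrate from 0 to 4:
  ∫_0^4 −u''(x) v(x) dx = ∫_0^4 f(x) v(x) dx.
Integrate the LHS by parts once:
  ∫_0^4 −u'' v dx = −[u'(x) v(x)]_0^4 + ∫_0^4 u'(x) v'(x) dx.
Thus ∫_0^4 u'(x) v'(x) dx = ∫_0^4 f(x) v(x) dx + [u'(x) v(x)]_0^4.
Choose V so that boundary terms are either known or forced to vanish.
u has inhomogeneous Neumann u'(0) = -2, u'(4) = 0. [u' v]_0^4 = (0)·v(4) − (-2)·v(0) = 2·v(0). Take V = H^1(0, 4); boundary term becomes part of RHS.
Weak formulation: find u (satisfying any essential BC) such that ∫_0^4 u'(x) v'(x) dx = ∫_0^4 f v dx + 2·v(0) for all v ∈ V (Neumann data are natural BCs: they enter the RHS as boundary terms).
Substituting f(x) = 5*cos(5*π*x/4) - 1/2, the right-hand side is ∫_0^4 (5*cos(5*π*x/4) - 1/2) v dx + 2·v(0).
Compatibility check (pure Neumann): taking v ≡ 1 ∈ V gives 0 = ∫_0^4 f dx + (0) − (-2), i.e. ∫_0^4 f dx must equal u'(0) − u'(4) = -2. Indeed ∫_0^4 (5*cos(5*π*x/4) - 1/2) dx = -2, so the data are compatible. The solution is then unique only up to an additive constant (fix it e.g. by requiring ∫_0^4 u dx = 0).


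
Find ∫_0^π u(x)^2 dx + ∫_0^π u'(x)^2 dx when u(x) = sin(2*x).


||u||_{H^1(0,π)}^2 = 5*π/2

u'(x) = 2*cos(2*x).
Expand u² and (u')² and integrate term by term on (0, π), using: for integers n ≥ 1, ∫_0^π sin²(nx) dx = ∫_0^π cos²(nx) dx = π/2; for n ≠ n', ∫_0^π sin(nx)sin(n'x) dx = ∫_0^π cos(nx)cos(n'x) dx = 0; and by product-to-sum, ∫_0^π sin(nx)cos(n'x) dx = ½∫_0^π [sin((n+n')x) + sin((n−n')x)] dx, which is 0 when n+n' is even and 2n/(n²−n'²) when n+n' is odd (it need not vanish on (0, π)).
  u² squared terms: (1)²·∫sin(2x)² dx = 1·π/2 = π/2.
  So ∫_0^π u² dx = π/2.
  (u')² squared terms: (2)²·∫cos(2x)² dx = 4·π/2 = 2*π.
  So ∫_0^π (u')² dx = 2*π.
||u||_{H^1}^2 = (π/2) + (2*π) = 5*π/2.


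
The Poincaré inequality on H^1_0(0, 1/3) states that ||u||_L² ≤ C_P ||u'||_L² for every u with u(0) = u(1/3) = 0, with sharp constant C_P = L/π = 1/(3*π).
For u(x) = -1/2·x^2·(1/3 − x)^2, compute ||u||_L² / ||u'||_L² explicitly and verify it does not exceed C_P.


||u||_L² / ||u'||_L² = sqrt(3)/18 < C_P = 1/(3*π).

u(x) = -1/2·x^2·(1/3 − x)^2, so u'(x) = x*(-2*x^2 + x - 1/9).
u(x) = -1/2·x^2·(1/3 − x)^2 vanishes at x = 0 and x = 1/3, so u ∈ H^1_0(0, 1/3). Differentiate via the product rule and integrate the resulting polynomials term by term.
  ∫_0^1/3 u² dx = ∫_0^1/3 (x^8/4 - x^7/3 + x^6/6 - x^5/27 + x^4/324) dx. Term by term:
    ∫_0^1/3 x^8/4 dx = 1/708588;  ∫_0^1/3 -x^7/3 dx = -1/157464;  ∫_0^1/3 x^6/6 dx = 1/91854;
    ∫_0^1/3 -x^5/27 dx = -1/118098;  ∫_0^1/3 x^4/324 dx = 1/393660.
  Sum: 1/708588 − 1/157464 + 1/91854 − 1/118098 + 1/393660 = 1/49601160.
  ∫_0^1/3 (u')² dx = ∫_0^1/3 (4*x^6 - 4*x^5 + 13*x^4/9 - 2*x^3/9 + x^2/81) dx. Term by term:
    ∫_0^1/3 4*x^6 dx = 4/15309;  ∫_0^1/3 -4*x^5 dx = -2/2187;  ∫_0^1/3 13*x^4/9 dx = 13/10935;
    ∫_0^1/3 -2*x^3/9 dx = -1/1458;  ∫_0^1/3 x^2/81 dx = 1/6561.
  Sum: 4/15309 − 2/2187 + 13/10935 − 1/1458 + 1/6561 = 1/459270.
∫_0^1/3 u² dx = 1/49601160, so ||u||_L² = sqrt(210)/102060.
∫_0^1/3 (u')² dx = 1/459270, so ||u'||_L² = sqrt(70)/5670.
Ratio ||u||_L² / ||u'||_L² = sqrt(3)/18.
Sharp Poincaré constant on H^1_0(0, 1/3) is C_P = L/π = 1/(3*π), achieved by sin(3*π·x).
A polynomial bump cannot attain the sharp Poincaré constant (only the first sine eigenfunction does), so the ratio is strictly less than C_P, consistent with ||u||_L² ≤ C_P ||u'||_L².


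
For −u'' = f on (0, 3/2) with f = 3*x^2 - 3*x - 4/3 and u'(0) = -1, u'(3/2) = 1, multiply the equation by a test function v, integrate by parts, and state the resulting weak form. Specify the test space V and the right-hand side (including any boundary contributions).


V = H^1(0, 3/2) (v unrestricted at boundary; u is determined up to an additive constant); weak form: ∫_0^3/2 u'v' dx = ∫_0^3/2 (3*x^2 - 3*x - 4/3) v dx + v(3/2) + v(0) for all v ∈ V.

Multiply both sides by a test function v and integrate from 0 to 3/2:
  ∫_0^3/2 −u''(x) v(x) dx = ∫_0^3/2 f(x) v(x) dx.
Integrate the LHS by parts once:
  ∫_0^3/2 −u'' v dx = −[u'(x) v(x)]_0^3/2 + ∫_0^3/2 u'(x) v'(x) dx.
Thus ∫_0^3/2 u'(x) v'(x) dx = ∫_0^3/2 f(x) v(x) dx + [u'(x) v(x)]_0^3/2.
Choose V so that boundary terms are either known or forced to vanish.
u has inhomogeneous Neumann u'(0) = -1, u'(3/2) = 1. [u' v]_0^3/2 = (1)·v(3/2) − (-1)·v(0) = v(3/2) + v(0). Take V = H^1(0, 3/2); boundary term becomes part of RHS.
Weak formulation: find u (satisfying any essential BC) such that ∫_0^3/2 u'(x) v'(x) dx = ∫_0^3/2 f v dx + v(3/2) + v(0) for all v ∈ V (Neumann data are natural BCs: they enter the RHS as boundary terms).
Substituting f(x) = 3*x^2 - 3*x - 4/3, the right-hand side is ∫_0^3/2 (3*x^2 - 3*x - 4/3) v dx + v(3/2) + v(0).
Compatibility check (pure Neumann): taking v ≡ 1 ∈ V gives 0 = ∫_0^3/2 f dx + (1) − (-1), i.e. ∫_0^3/2 f dx must equal u'(0) − u'(3/2) = -2. Indeed ∫_0^3/2 (3*x^2 - 3*x - 4/3) dx = -2, so the data are compatible. The solution is then unique only up to an additive constant (fix it e.g. by requiring ∫_0^3/2 u dx = 0).


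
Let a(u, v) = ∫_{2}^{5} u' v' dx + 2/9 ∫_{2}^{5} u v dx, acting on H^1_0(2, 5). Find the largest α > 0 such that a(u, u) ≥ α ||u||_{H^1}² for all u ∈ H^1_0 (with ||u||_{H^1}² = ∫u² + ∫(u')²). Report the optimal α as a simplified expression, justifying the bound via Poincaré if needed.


α = (2 + π^2)/(9 + π^2)

Coercivity of a(·,·) on H^1_0(2, 5) means a(u, u) ≥ α ||u||_{H^1}² for every u ∈ H^1_0.
The interval has length L = 3, and Poincaré/coercivity depend only on L. Here a(u, u) = ∫(u')² + (2/9)·∫u².
Here 0 < c = 2/9 < 1. The condition a(u,u) ≥ α||u||_{H^1}² reads (1−α)∫(u')² ≥ (α−c)∫u². Any admissible α is ≤ 1 (rapidly oscillating u have ∫u²/∫(u')² → 0), and α = 1 would force 0 ≥ (1−c)∫u², impossible since c < 1; so 1−α > 0. By the sharp Poincaré inequality on H^1_0 of an interval of length L, ∫(u')² ≥ (π/L)²∫u² with equality for the first sine mode sin(π(x−x₀)/L) (x₀ the left endpoint), so the inequality holds for all u iff (1−α)(π/L)² ≥ α − c, i.e. α ≤ ((π/L)² + c)/((π/L)² + 1) = (1 + c(L/π)²)/(1 + (L/π)²). With (π/L)² = π^2/9 and c = 2/9, the largest admissible constant is α = ((π/L)² + c)/((π/L)² + 1).
Simplifying, α = (2 + π^2)/(9 + π^2).


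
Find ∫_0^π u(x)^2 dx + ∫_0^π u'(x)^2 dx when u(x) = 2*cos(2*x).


||u||_{H^1(0,π)}^2 = 10*π

u'(x) = -4*sin(2*x).
Expand u² and (u')² and integrate term by term on (0, π), using: for integers n ≥ 1, ∫_0^π sin²(nx) dx = ∫_0^π cos²(nx) dx = π/2; for n ≠ n', ∫_0^π sin(nx)sin(n'x) dx = ∫_0^π cos(nx)cos(n'x) dx = 0; and by product-to-sum, ∫_0^π sin(nx)cos(n'x) dx = ½∫_0^π [sin((n+n')x) + sin((n−n')x)] dx, which is 0 when n+n' is even and 2n/(n²−n'²) when n+n' is odd (it need not vanish on (0, π)).
  u² squared terms: (2)²·∫cos(2x)² dx = 4·π/2 = 2*π.
  So ∫_0^π u² dx = 2*π.
  (u')² squared terms: (-4)²·∫sin(2x)² dx = 16·π/2 = 8*π.
  So ∫_0^π (u')² dx = 8*π.
||u||_{H^1}^2 = (2*π) + (8*π) = 10*π.


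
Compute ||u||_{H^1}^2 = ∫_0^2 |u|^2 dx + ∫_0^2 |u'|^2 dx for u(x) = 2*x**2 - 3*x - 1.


||u||_{H^1}^2 = 88/5

The H^1 norm (squared) on an interval (0, L) is
  ||u||_{H^1}^2 = ∫_0^L u(x)^2 dx + ∫_0^L u'(x)^2 dx.
Compute u'(x) = 4*x - 3.
Then u(x)^2 = 4*x**4 - 12*x**3 + 5*x**2 + 6*x + 1 and u'(x)^2 = 16*x**2 - 24*x + 9.
Integrate each monomial from 0 to 2 using ∫_0^2 c·x^n dx = c·2^(n+1)/(n+1):
  ∫_0^2 u(x)^2 dx = ∫_0^2 (4*x^4 - 12*x^3 + 5*x^2 + 6*x + 1) dx. Term by term:
    ∫_0^2 4*x^4 dx = 128/5;  ∫_0^2 -12*x^3 dx = -48;  ∫_0^2 5*x^2 dx = 40/3;
    ∫_0^2 6*x dx = 12;  ∫_0^2 1 dx = 2.
  Sum: 128/5 − 48 + 40/3 + 12 + 2 = 74/15.
  ∫_0^2 u'(x)^2 dx = ∫_0^2 (16*x^2 - 24*x + 9) dx. Term by term:
    ∫_0^2 16*x^2 dx = 128/3;  ∫_0^2 -24*x dx = -48;  ∫_0^2 9 dx = 18.
  Sum: 128/3 − 48 + 18 = 38/3.
Adding: ||u||_{H^1}^2 = 74/15 + 38/3 = 88/5.


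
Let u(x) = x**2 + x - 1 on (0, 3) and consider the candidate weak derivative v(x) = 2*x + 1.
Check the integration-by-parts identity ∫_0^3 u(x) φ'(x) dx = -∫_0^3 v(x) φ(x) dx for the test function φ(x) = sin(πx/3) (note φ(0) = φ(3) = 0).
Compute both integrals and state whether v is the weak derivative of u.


LHS = -24/π, RHS = -24/π. Yes, v = u' weakly.

u(x) = x**2 + x - 1, classical derivative u'(x) = 2*x + 1.
φ(x) = sin(πx/3), so φ'(x) = π*cos(π*x/3)/3.
Note φ(0) = φ(3) = 0, so the boundary term u·φ vanishes.
LHS = ∫_0^3 u(x) φ'(x) dx = ∫_0^3 (π*x^2*cos(π*x/3)/3 + π*x*cos(π*x/3)/3 - π*cos(π*x/3)/3) dx. Term by term:
  ∫_0^3 -π*cos(π*x/3)/3 dx = 0;  ∫_0^3 π*x*cos(π*x/3)/3 dx = -6/π;  ∫_0^3 π*x^2*cos(π*x/3)/3 dx = -18/π.
Sum: 0 − 6/π − 18/π = -24/π.
So LHS = -24/π.
∫_0^3 v(x) φ(x) dx = ∫_0^3 (2*x*sin(π*x/3) + sin(π*x/3)) dx. Term by term:
  ∫_0^3 2*x*sin(π*x/3) dx = 18/π;  ∫_0^3 sin(π*x/3) dx = 6/π.
Sum: 18/π + 6/π = 24/π.
So RHS = -∫_0^3 v(x) φ(x) dx = -24/π.
LHS = RHS, so the identity holds for this test φ.
Moreover u is smooth here and v(x) = u'(x) = 2*x + 1 pointwise, so the identity holds for every test function. Hence v is the weak derivative of u.


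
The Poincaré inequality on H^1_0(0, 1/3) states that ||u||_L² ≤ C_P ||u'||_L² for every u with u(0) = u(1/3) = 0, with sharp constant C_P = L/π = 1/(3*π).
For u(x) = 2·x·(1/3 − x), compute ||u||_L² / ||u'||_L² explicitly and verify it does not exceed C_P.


||u||_L² / ||u'||_L² = sqrt(10)/30 < C_P = 1/(3*π).

u(x) = 2·x·(1/3 − x), so u'(x) = 2/3 - 4*x.
u(x) = 2·x·(1/3 − x) vanishes at x = 0 and x = 1/3, so u ∈ H^1_0(0, 1/3). Differentiate via the product rule and integrate the resulting polynomials term by term.
  ∫_0^1/3 u² dx = ∫_0^1/3 (4*x^4 - 8*x^3/3 + 4*x^2/9) dx. Term by term:
    ∫_0^1/3 4*x^4 dx = 4/1215;  ∫_0^1/3 -8*x^3/3 dx = -2/243;  ∫_0^1/3 4*x^2/9 dx = 4/729.
  Sum: 4/1215 − 2/243 + 4/729 = 2/3645.
  ∫_0^1/3 (u')² dx = ∫_0^1/3 (16*x^2 - 16*x/3 + 4/9) dx. Term by term:
    ∫_0^1/3 16*x^2 dx = 16/81;  ∫_0^1/3 -16*x/3 dx = -8/27;  ∫_0^1/3 4/9 dx = 4/27.
  Sum: 16/81 − 8/27 + 4/27 = 4/81.
∫_0^1/3 u² dx = 2/3645, so ||u||_L² = sqrt(10)/135.
∫_0^1/3 (u')² dx = 4/81, so ||u'||_L² = 2/9.
Ratio ||u||_L² / ||u'||_L² = sqrt(10)/30.
Sharp Poincaré constant on H^1_0(0, 1/3) is C_P = L/π = 1/(3*π), achieved by sin(3*π·x).
A polynomial bump cannot attain the sharp Poincaré constant (only the first sine eigenfunction does), so the ratio is strictly less than C_P, consistent with ||u||_L² ≤ C_P ||u'||_L².


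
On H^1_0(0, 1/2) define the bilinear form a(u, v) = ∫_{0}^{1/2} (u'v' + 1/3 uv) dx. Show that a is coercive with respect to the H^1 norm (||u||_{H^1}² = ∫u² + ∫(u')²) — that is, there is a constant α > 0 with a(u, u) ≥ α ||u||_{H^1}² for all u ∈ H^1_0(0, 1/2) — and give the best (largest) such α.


α = (1 + 12*π^2)/(3*(1 + 4*π^2))

Coercivity of a(·,·) on H^1_0(0, 1/2) means a(u, u) ≥ α ||u||_{H^1}² for every u ∈ H^1_0.
The interval has length L = 1/2, and Poincaré/coercivity depend only on L. Here a(u, u) = ∫(u')² + (1/3)·∫u².
Here 0 < c = 1/3 < 1. The condition a(u,u) ≥ α||u||_{H^1}² reads (1−α)∫(u')² ≥ (α−c)∫u². Any admissible α is ≤ 1 (rapidly oscillating u have ∫u²/∫(u')² → 0), and α = 1 would force 0 ≥ (1−c)∫u², impossible since c < 1; so 1−α > 0. By the sharp Poincaré inequality on H^1_0 of an interval of length L, ∫(u')² ≥ (π/L)²∫u² with equality for the first sine mode sin(π(x−x₀)/L) (x₀ the left endpoint), so the inequality holds for all u iff (1−α)(π/L)² ≥ α − c, i.e. α ≤ ((π/L)² + c)/((π/L)² + 1) = (1 + c(L/π)²)/(1 + (L/π)²). With (π/L)² = 4*π^2 and c = 1/3, the largest admissible constant is α = ((π/L)² + c)/((π/L)² + 1).
Simplifying, α = (1 + 12*π^2)/(3*(1 + 4*π^2)).


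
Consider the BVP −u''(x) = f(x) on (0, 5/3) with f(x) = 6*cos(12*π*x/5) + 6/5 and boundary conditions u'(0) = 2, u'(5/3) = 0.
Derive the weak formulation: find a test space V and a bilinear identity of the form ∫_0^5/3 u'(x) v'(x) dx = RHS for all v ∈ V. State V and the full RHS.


V = H^1(0, 5/3) (v unrestricted at boundary; u is determined up to an additive constant); weak form: ∫_0^5/3 u'v' dx = ∫_0^5/3 (6*cos(12*π*x/5) + 6/5) v dx − 2·v(0) for all v ∈ V.

Multiply both sides by a test function v and integrate from 0 to 5/3:
  ∫_0^5/3 −u''(x) v(x) dx = ∫_0^5/3 f(x) v(x) dx.
Integrate the LHS by parts once:
  ∫_0^5/3 −u'' v dx = −[u'(x) v(x)]_0^5/3 + ∫_0^5/3 u'(x) v'(x) dx.
Thus ∫_0^5/3 u'(x) v'(x) dx = ∫_0^5/3 f(x) v(x) dx + [u'(x) v(x)]_0^5/3.
Choose V so that boundary terms are either known or forced to vanish.
u has inhomogeneous Neumann u'(0) = 2, u'(5/3) = 0. [u' v]_0^5/3 = (0)·v(5/3) − (2)·v(0) = − 2·v(0). Take V = H^1(0, 5/3); boundary term becomes part of RHS.
Weak formulation: find u (satisfying any essential BC) such that ∫_0^5/3 u'(x) v'(x) dx = ∫_0^5/3 f v dx − 2·v(0) for all v ∈ V (Neumann data are natural BCs: they enter the RHS as boundary terms).
Substituting f(x) = 6*cos(12*π*x/5) + 6/5, the right-hand side is ∫_0^5/3 (6*cos(12*π*x/5) + 6/5) v dx − 2·v(0).
Compatibility check (pure Neumann): taking v ≡ 1 ∈ V gives 0 = ∫_0^5/3 f dx + (0) − (2), i.e. ∫_0^5/3 f dx must equal u'(0) − u'(5/3) = 2. Indeed ∫_0^5/3 (6*cos(12*π*x/5) + 6/5) dx = 2, so the data are compatible. The solution is then unique only up to an additive constant (fix it e.g. by requiring ∫_0^5/3 u dx = 0).


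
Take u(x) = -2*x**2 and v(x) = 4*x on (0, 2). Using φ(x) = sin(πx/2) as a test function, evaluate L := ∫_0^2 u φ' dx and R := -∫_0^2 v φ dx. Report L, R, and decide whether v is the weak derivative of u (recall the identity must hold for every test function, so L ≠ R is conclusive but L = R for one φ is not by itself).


LHS = 16/π, RHS = -16/π. No, v is not the weak derivative of u.

u(x) = -2*x**2, classical derivative u'(x) = -4*x.
φ(x) = sin(πx/2), so φ'(x) = π*cos(π*x/2)/2.
Note φ(0) = φ(2) = 0, so the boundary term u·φ vanishes.
LHS = ∫_0^2 u(x) φ'(x) dx = ∫_0^2 (-π*x^2*cos(π*x/2)) dx. Term by term:
  ∫_0^2 -π*x^2*cos(π*x/2) dx = 16/π.
So LHS = 16/π.
∫_0^2 v(x) φ(x) dx = ∫_0^2 (4*x*sin(π*x/2)) dx. Term by term:
  ∫_0^2 4*x*sin(π*x/2) dx = 16/π.
So RHS = -∫_0^2 v(x) φ(x) dx = -16/π.
LHS − RHS = 32/π ≠ 0, so the identity fails.
(For a valid weak derivative the identity must hold for EVERY test function, in particular this one. The failure shows v is NOT the weak derivative of u.)
Correct weak derivative would be u'(x) = -4*x.


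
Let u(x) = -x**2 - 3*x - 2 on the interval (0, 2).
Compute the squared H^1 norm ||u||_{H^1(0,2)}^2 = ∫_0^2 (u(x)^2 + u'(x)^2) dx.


||u||_{H^1}^2 = 2246/15

The H^1 norm (squared) on an interval (0, L) is
  ||u||_{H^1}^2 = ∫_0^L u(x)^2 dx + ∫_0^L u'(x)^2 dx.
Compute u'(x) = -2*x - 3.
Then u(x)^2 = x**4 + 6*x**3 + 13*x**2 + 12*x + 4 and u'(x)^2 = 4*x**2 + 12*x + 9.
Integrate each monomial from 0 to 2 using ∫_0^2 c·x^n dx = c·2^(n+1)/(n+1):
  ∫_0^2 u(x)^2 dx = ∫_0^2 (x^4 + 6*x^3 + 13*x^2 + 12*x + 4) dx. Term by term:
    ∫_0^2 x^4 dx = 32/5;  ∫_0^2 6*x^3 dx = 24;  ∫_0^2 13*x^2 dx = 104/3;
    ∫_0^2 12*x dx = 24;  ∫_0^2 4 dx = 8.
  Sum: 32/5 + 24 + 104/3 + 24 + 8 = 1456/15.
  ∫_0^2 u'(x)^2 dx = ∫_0^2 (4*x^2 + 12*x + 9) dx. Term by term:
    ∫_0^2 4*x^2 dx = 32/3;  ∫_0^2 12*x dx = 24;  ∫_0^2 9 dx = 18.
  Sum: 32/3 + 24 + 18 = 158/3.
Adding: ||u||_{H^1}^2 = 1456/15 + 158/3 = 2246/15.


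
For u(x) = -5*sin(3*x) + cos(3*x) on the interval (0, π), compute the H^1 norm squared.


||u||_{H^1(0,π)}^2 = 130*π

u'(x) = -3*sin(3*x) - 15*cos(3*x).
Expand u² and (u')² and integrate term by term on (0, π), using: for integers n ≥ 1, ∫_0^π sin²(nx) dx = ∫_0^π cos²(nx) dx = π/2; for n ≠ n', ∫_0^π sin(nx)sin(n'x) dx = ∫_0^π cos(nx)cos(n'x) dx = 0; and by product-to-sum, ∫_0^π sin(nx)cos(n'x) dx = ½∫_0^π [sin((n+n')x) + sin((n−n')x)] dx, which is 0 when n+n' is even and 2n/(n²−n'²) when n+n' is odd (it need not vanish on (0, π)).
  u² squared terms: (-5)²·∫sin(3x)² dx = 25·π/2 = 25*π/2;  (1)²·∫cos(3x)² dx = 1·π/2 = π/2.
  u² cross terms: 2·(-5)·(1)·∫sin(3x)·cos(3x) dx = -10·(0) = 0.
  So ∫_0^π u² dx = 25*π/2 + π/2 + 0 = 13*π.
  (u')² squared terms: (-15)²·∫cos(3x)² dx = 225·π/2 = 225*π/2;  (-3)²·∫sin(3x)² dx = 9·π/2 = 9*π/2.
  (u')² cross terms: 2·(-15)·(-3)·∫cos(3x)·sin(3x) dx = 90·(0) = 0.
  So ∫_0^π (u')² dx = 225*π/2 + 9*π/2 + 0 = 117*π.
||u||_{H^1}^2 = (13*π) + (117*π) = 130*π.


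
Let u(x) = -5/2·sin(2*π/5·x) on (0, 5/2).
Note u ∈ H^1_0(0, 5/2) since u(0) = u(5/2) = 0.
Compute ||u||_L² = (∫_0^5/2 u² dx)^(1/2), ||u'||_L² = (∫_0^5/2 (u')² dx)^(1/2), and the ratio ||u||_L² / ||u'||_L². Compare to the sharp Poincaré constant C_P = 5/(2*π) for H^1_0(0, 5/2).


||u||_L² / ||u'||_L² = 5/(2*π) = C_P.

u(x) = -5/2·sin(2*π/5·x), so u'(x) = -π*cos(2*π*x/5).
Writing u(x) = A·sin(kπx/L) with A = -5/2 and k = 1, use ∫_0^L sin²(kπx/L) dx = L/2 and ∫_0^L cos²(kπx/L) dx = L/2.
u² = 25/4·sin²(2*π/5·x) and (u')² = π^2·cos²(2*π/5·x), and each of sin², cos² integrates to L/2 = 5/4 over (0, 5/2).
∫_0^5/2 u² dx = 125/16, so ||u||_L² = 5*sqrt(5)/4.
∫_0^5/2 (u')² dx = 5*π^2/4, so ||u'||_L² = sqrt(5)*π/2.
Ratio ||u||_L² / ||u'||_L² = 5/(2*π).
Sharp Poincaré constant on H^1_0(0, 5/2) is C_P = L/π = 5/(2*π), achieved by sin(2*π/5·x).
This is the k = 1 eigenfunction (up to amplitude), so the ratio equals the sharp Poincaré constant exactly.


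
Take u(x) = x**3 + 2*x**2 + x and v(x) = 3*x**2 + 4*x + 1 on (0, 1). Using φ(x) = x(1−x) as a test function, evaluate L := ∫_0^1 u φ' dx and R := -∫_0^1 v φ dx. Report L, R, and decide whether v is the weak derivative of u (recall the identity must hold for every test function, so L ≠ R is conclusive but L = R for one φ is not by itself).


LHS = -13/20, RHS = -13/20. Yes, v = u' weakly.

u(x) = x**3 + 2*x**2 + x, classical derivative u'(x) = 3*x**2 + 4*x + 1.
φ(x) = x(1−x), so φ'(x) = 1 - 2*x.
Note φ(0) = φ(1) = 0, so the boundary term u·φ vanishes.
LHS = ∫_0^1 u(x) φ'(x) dx = ∫_0^1 (-2*x^4 - 3*x^3 + x) dx. Term by term:
  ∫_0^1 -2*x^4 dx = -2/5;  ∫_0^1 -3*x^3 dx = -3/4;  ∫_0^1 x dx = 1/2.
Sum: -2/5 − 3/4 + 1/2 = -13/20.
So LHS = -13/20.
∫_0^1 v(x) φ(x) dx = ∫_0^1 (-3*x^4 - x^3 + 3*x^2 + x) dx. Term by term:
  ∫_0^1 -3*x^4 dx = -3/5;  ∫_0^1 -x^3 dx = -1/4;  ∫_0^1 3*x^2 dx = 1;
  ∫_0^1 x dx = 1/2.
Sum: -3/5 − 1/4 + 1 + 1/2 = 13/20.
So RHS = -∫_0^1 v(x) φ(x) dx = -13/20.
LHS = RHS, so the identity holds for this test φ.
Moreover u is smooth here and v(x) = u'(x) = 3*x**2 + 4*x + 1 pointwise, so the identity holds for every test function. Hence v is the weak derivative of u.


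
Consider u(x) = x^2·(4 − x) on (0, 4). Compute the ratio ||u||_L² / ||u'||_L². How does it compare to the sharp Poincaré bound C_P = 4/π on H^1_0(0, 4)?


||u||_L² / ||u'||_L² = 2*sqrt(14)/7 < C_P = 4/π.

u(x) = x^2·(4 − x), so u'(x) = x*(8 - 3*x).
u(x) = x^2·(4 − x) vanishes at x = 0 and x = 4, so u ∈ H^1_0(0, 4). Differentiate via the product rule and integrate the resulting polynomials term by term.
  ∫_0^4 u² dx = ∫_0^4 (x^6 - 8*x^5 + 16*x^4) dx. Term by term:
    ∫_0^4 x^6 dx = 16384/7;  ∫_0^4 -8*x^5 dx = -16384/3;  ∫_0^4 16*x^4 dx = 16384/5.
  Sum: 16384/7 − 16384/3 + 16384/5 = 16384/105.
  ∫_0^4 (u')² dx = ∫_0^4 (9*x^4 - 48*x^3 + 64*x^2) dx. Term by term:
    ∫_0^4 9*x^4 dx = 9216/5;  ∫_0^4 -48*x^3 dx = -3072;  ∫_0^4 64*x^2 dx = 4096/3.
  Sum: 9216/5 − 3072 + 4096/3 = 2048/15.
∫_0^4 u² dx = 16384/105, so ||u||_L² = 128*sqrt(105)/105.
∫_0^4 (u')² dx = 2048/15, so ||u'||_L² = 32*sqrt(30)/15.
Ratio ||u||_L² / ||u'||_L² = 2*sqrt(14)/7.
Sharp Poincaré constant on H^1_0(0, 4) is C_P = L/π = 4/π, achieved by sin(π/4·x).
A polynomial bump cannot attain the sharp Poincaré constant (only the first sine eigenfunction does), so the ratio is strictly less than C_P, consistent with ||u||_L² ≤ C_P ||u'||_L².


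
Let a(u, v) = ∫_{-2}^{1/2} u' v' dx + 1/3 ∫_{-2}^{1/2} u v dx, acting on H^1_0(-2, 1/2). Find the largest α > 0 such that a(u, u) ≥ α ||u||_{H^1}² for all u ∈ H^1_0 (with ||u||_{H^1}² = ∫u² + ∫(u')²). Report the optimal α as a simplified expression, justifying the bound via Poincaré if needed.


α = (25 + 12*π^2)/(3*(25 + 4*π^2))

Coercivity of a(·,·) on H^1_0(-2, 1/2) means a(u, u) ≥ α ||u||_{H^1}² for every u ∈ H^1_0.
The interval has length L = 5/2, and Poincaré/coercivity depend only on L. Here a(u, u) = ∫(u')² + (1/3)·∫u².
Here 0 < c = 1/3 < 1. The condition a(u,u) ≥ α||u||_{H^1}² reads (1−α)∫(u')² ≥ (α−c)∫u². Any admissible α is ≤ 1 (rapidly oscillating u have ∫u²/∫(u')² → 0), and α = 1 would force 0 ≥ (1−c)∫u², impossible since c < 1; so 1−α > 0. By the sharp Poincaré inequality on H^1_0 of an interval of length L, ∫(u')² ≥ (π/L)²∫u² with equality for the first sine mode sin(π(x−x₀)/L) (x₀ the left endpoint), so the inequality holds for all u iff (1−α)(π/L)² ≥ α − c, i.e. α ≤ ((π/L)² + c)/((π/L)² + 1) = (1 + c(L/π)²)/(1 + (L/π)²). With (π/L)² = 4*π^2/25 and c = 1/3, the largest admissible constant is α = ((π/L)² + c)/((π/L)² + 1).
Simplifying, α = (25 + 12*π^2)/(3*(25 + 4*π^2)).


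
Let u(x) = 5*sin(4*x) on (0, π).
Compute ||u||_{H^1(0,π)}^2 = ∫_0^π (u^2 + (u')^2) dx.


||u||_{H^1(0,π)}^2 = 425*π/2

u'(x) = 20*cos(4*x).
Expand u² and (u')² and integrate term by term on (0, π), using: for integers n ≥ 1, ∫_0^π sin²(nx) dx = ∫_0^π cos²(nx) dx = π/2; for n ≠ n', ∫_0^π sin(nx)sin(n'x) dx = ∫_0^π cos(nx)cos(n'x) dx = 0; and by product-to-sum, ∫_0^π sin(nx)cos(n'x) dx = ½∫_0^π [sin((n+n')x) + sin((n−n')x)] dx, which is 0 when n+n' is even and 2n/(n²−n'²) when n+n' is odd (it need not vanish on (0, π)).
  u² squared terms: (5)²·∫sin(4x)² dx = 25·π/2 = 25*π/2.
  So ∫_0^π u² dx = 25*π/2.
  (u')² squared terms: (20)²·∫cos(4x)² dx = 400·π/2 = 200*π.
  So ∫_0^π (u')² dx = 200*π.
||u||_{H^1}^2 = (25*π/2) + (200*π) = 425*π/2.


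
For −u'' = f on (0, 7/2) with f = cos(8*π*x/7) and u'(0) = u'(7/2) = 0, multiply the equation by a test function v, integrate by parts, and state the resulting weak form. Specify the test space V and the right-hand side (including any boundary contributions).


V = H^1(0, 7/2) (no boundary constraint on v; u is determined up to an additive constant); weak form: ∫_0^7/2 u'v' dx = ∫_0^7/2 (cos(8*π*x/7)) v dx for all v ∈ V.

Multiply both sides by a test function v and integrate from 0 to 7/2:
  ∫_0^7/2 −u''(x) v(x) dx = ∫_0^7/2 f(x) v(x) dx.
Integrate the LHS by parts once:
  ∫_0^7/2 −u'' v dx = −[u'(x) v(x)]_0^7/2 + ∫_0^7/2 u'(x) v'(x) dx.
Thus ∫_0^7/2 u'(x) v'(x) dx = ∫_0^7/2 f(x) v(x) dx + [u'(x) v(x)]_0^7/2.
Choose V so that boundary terms are either known or forced to vanish.
u has homogeneous Neumann: u'(0) = u'(7/2) = 0. So [u' v]_0^7/2 = 0·v(7/2) − 0·v(0) = 0 for any v; take V = H^1(0, 7/2).
Weak formulation: find u (satisfying any essential BC) such that ∫_0^7/2 u'(x) v'(x) dx = ∫_0^7/2 f v dx for all v ∈ V (homogeneous Neumann, so boundary terms vanish).
Substituting f(x) = cos(8*π*x/7), the right-hand side is ∫_0^7/2 (cos(8*π*x/7)) v dx.
Compatibility check (pure Neumann): taking v ≡ 1 ∈ V gives 0 = ∫_0^7/2 f dx + (0) − (0), i.e. ∫_0^7/2 f dx must equal u'(0) − u'(7/2) = 0. Indeed ∫_0^7/2 (cos(8*π*x/7)) dx = 0, so the data are compatible. The solution is then unique only up to an additive constant (fix it e.g. by requiring ∫_0^7/2 u dx = 0).


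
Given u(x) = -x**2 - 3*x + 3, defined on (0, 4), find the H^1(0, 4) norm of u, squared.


||u||_{H^1}^2 = 11432/15

The H^1 norm (squared) on an interval (0, L) is
  ||u||_{H^1}^2 = ∫_0^L u(x)^2 dx + ∫_0^L u'(x)^2 dx.
Compute u'(x) = -2*x - 3.
Then u(x)^2 = x**4 + 6*x**3 + 3*x**2 - 18*x + 9 and u'(x)^2 = 4*x**2 + 12*x + 9.
Integrate each monomial from 0 to 4 using ∫_0^4 c·x^n dx = c·4^(n+1)/(n+1):
  ∫_0^4 u(x)^2 dx = ∫_0^4 (x^4 + 6*x^3 + 3*x^2 - 18*x + 9) dx. Term by term:
    ∫_0^4 x^4 dx = 1024/5;  ∫_0^4 6*x^3 dx = 384;  ∫_0^4 3*x^2 dx = 64;
    ∫_0^4 -18*x dx = -144;  ∫_0^4 9 dx = 36.
  Sum: 1024/5 + 384 + 64 − 144 + 36 = 2724/5.
  ∫_0^4 u'(x)^2 dx = ∫_0^4 (4*x^2 + 12*x + 9) dx. Term by term:
    ∫_0^4 4*x^2 dx = 256/3;  ∫_0^4 12*x dx = 96;  ∫_0^4 9 dx = 36.
  Sum: 256/3 + 96 + 36 = 652/3.
Adding: ||u||_{H^1}^2 = 2724/5 + 652/3 = 11432/15.


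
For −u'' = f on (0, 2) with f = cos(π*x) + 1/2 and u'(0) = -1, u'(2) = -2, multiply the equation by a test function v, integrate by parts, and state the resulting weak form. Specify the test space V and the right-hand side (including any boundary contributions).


V = H^1(0, 2) (v unrestricted at boundary; u is determined up to an additive constant); weak form: ∫_0^2 u'v' dx = ∫_0^2 (cos(π*x) + 1/2) v dx − 2·v(2) + v(0) for all v ∈ V.

Multiply both sides by a test function v and integrate from 0 to 2:
  ∫_0^2 −u''(x) v(x) dx = ∫_0^2 f(x) v(x) dx.
Integrate the LHS by parts once:
  ∫_0^2 −u'' v dx = −[u'(x) v(x)]_0^2 + ∫_0^2 u'(x) v'(x) dx.
Thus ∫_0^2 u'(x) v'(x) dx = ∫_0^2 f(x) v(x) dx + [u'(x) v(x)]_0^2.
Choose V so that boundary terms are either known or forced to vanish.
u has inhomogeneous Neumann u'(0) = -1, u'(2) = -2. [u' v]_0^2 = (-2)·v(2) − (-1)·v(0) = − 2·v(2) + v(0). Take V = H^1(0, 2); boundary term becomes part of RHS.
Weak formulation: find u (satisfying any essential BC) such that ∫_0^2 u'(x) v'(x) dx = ∫_0^2 f v dx − 2·v(2) + v(0) for all v ∈ V (Neumann data are natural BCs: they enter the RHS as boundary terms).
Substituting f(x) = cos(π*x) + 1/2, the right-hand side is ∫_0^2 (cos(π*x) + 1/2) v dx − 2·v(2) + v(0).
Compatibility check (pure Neumann): taking v ≡ 1 ∈ V gives 0 = ∫_0^2 f dx + (-2) − (-1), i.e. ∫_0^2 f dx must equal u'(0) − u'(2) = 1. Indeed ∫_0^2 (cos(π*x) + 1/2) dx = 1, so the data are compatible. The solution is then unique only up to an additive constant (fix it e.g. by requiring ∫_0^2 u dx = 0).


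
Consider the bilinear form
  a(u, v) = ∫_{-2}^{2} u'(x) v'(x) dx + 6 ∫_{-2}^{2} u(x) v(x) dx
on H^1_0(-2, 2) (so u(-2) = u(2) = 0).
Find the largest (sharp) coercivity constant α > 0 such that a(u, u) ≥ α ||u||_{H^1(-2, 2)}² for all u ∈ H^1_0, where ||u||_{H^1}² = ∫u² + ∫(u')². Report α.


α = 1

Coercivity of a(·,·) on H^1_0(-2, 2) means a(u, u) ≥ α ||u||_{H^1}² for every u ∈ H^1_0.
The interval has length L = 4, and Poincaré/coercivity depend only on L. Here a(u, u) = ∫(u')² + (6)·∫u².
Here c = 6 ≥ 1, so a(u,u) = ∫(u')² + c∫u² ≥ ∫(u')² + ∫u² = ||u||_{H^1}², i.e. α = 1 works. No larger α is possible: a(u,u) ≥ α||u||_{H^1}² means (1−α)∫(u')² ≥ (α−c)∫u², and for the modes u_n = sin(nπ(x−x₀)/L) (x₀ the left endpoint) one has ∫u_n²/∫(u_n')² = (L/(nπ))² → 0, so a(u_n,u_n)/||u_n||_{H^1}² → 1. Hence the optimal constant is α = 1.
Therefore α = 1.
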